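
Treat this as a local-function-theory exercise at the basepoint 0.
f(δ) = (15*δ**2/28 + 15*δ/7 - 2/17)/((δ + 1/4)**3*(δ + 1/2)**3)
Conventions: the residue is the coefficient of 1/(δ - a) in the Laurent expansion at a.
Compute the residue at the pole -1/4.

The residue is -620496/119.

At the order-3 pole -1/4 set g(δ) = (δ - (-1/4))^3*f(δ) = (15*δ**2/28 + 15*δ/7 - 2/17)/(δ + 1/2)**3.
Order-3 pole: residue = g''(a)/2; g''(-1/4) = -1240992/119, so the residue is -620496/119.


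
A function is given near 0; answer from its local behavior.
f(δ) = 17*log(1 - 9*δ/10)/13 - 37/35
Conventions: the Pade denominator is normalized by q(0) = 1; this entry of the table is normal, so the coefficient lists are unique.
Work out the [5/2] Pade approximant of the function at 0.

The Pade approximant has numerator coefficients [-37/35, 1161/6370, 5643/9800, -4131/45500, -37179/3640000, -111537/91000000]; denominator coefficients [1, -9/7, 27/70].

Taylor coefficients needed (expand at 0): a_0 = -37/35, a_1 = -153/130, a_2 = -1377/2600, a_3 = -4131/13000, a_4 = -111537/520000, a_5 = -1003833/6500000, a_6 = -3011499/26000000, a_7 = -81310473/910000000.
Write the denominator as Q(δ) = 1 + q1*δ + q2*δ^2. Requiring Q*f - P = O(δ^8) with deg P <= 5 kills the coefficients of δ^6..δ^7 in Q*f:
  δ^6: a_6 + q1*a_5 + q2*a_4 = 0, i.e. -3011499/26000000 + (-1003833/6500000)*q1 + (-111537/520000)*q2 = 0.
  δ^7: a_7 + q1*a_6 + q2*a_5 = 0, i.e. -81310473/910000000 + (-3011499/26000000)*q1 + (-1003833/6500000)*q2 = 0.
Solving this linear system: q1 = -9/7, q2 = 27/70.
The numerator is Q*f truncated at degree 5: P0 = a_0 = -37/35; P1 = a_1 + q1*a_0 = 1161/6370; P2 = a_2 + q1*a_1 + q2*a_0 = 5643/9800; P3 = a_3 + q1*a_2 + q2*a_1 = -4131/45500; P4 = a_4 + q1*a_3 + q2*a_2 = -37179/3640000; P5 = a_5 + q1*a_4 + q2*a_3 = -111537/91000000.


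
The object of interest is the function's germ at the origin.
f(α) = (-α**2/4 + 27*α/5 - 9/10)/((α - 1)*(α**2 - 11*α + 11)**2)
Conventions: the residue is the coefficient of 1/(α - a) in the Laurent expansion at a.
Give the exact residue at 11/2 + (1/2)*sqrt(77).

The factor α**2 - 11*α + 11 splits as (α - a)(α - a') with a = 11/2 + (1/2)*sqrt(77), a' = 11/2 - (1/2)*sqrt(77). At the order-2 pole a set g(α) = (α - a)^2*f(α) = [(-α**2/4 + 27*α/5 - 9/10)/(α - 1)] / (α - a')^2.
Order-2 pole: residue = g'(a); g'(11/2 + (1/2)*sqrt(77)) = -17/8 + (57073/237160)*sqrt(77), so the residue is -17/8 + (57073/237160)*sqrt(77).

The residue is -17/8 + (57073/237160)*sqrt(77).


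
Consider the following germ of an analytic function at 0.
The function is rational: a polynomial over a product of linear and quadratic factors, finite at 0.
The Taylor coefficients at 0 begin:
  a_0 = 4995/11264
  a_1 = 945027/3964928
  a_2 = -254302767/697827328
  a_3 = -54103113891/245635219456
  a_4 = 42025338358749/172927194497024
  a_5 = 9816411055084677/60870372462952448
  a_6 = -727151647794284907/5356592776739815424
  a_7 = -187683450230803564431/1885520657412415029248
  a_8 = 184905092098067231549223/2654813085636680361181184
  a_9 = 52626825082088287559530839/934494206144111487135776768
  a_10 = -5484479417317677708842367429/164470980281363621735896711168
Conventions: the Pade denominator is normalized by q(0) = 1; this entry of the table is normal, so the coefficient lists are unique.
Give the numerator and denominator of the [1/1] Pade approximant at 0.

Taylor coefficients needed (read off): a_0 = 4995/11264, a_1 = 945027/3964928, a_2 = -254302767/697827328.
Write the denominator as Q(n) = 1 + q1*n. Requiring Q*f - P = O(n^3) with deg P <= 1 kills the coefficients of n^2..n^2 in Q*f:
  n^2: a_2 + q1*a_1 = 0, i.e. -254302767/697827328 + (945027/3964928)*q1 = 0.
Solving this linear system: q1 = 9418621/6160176.
The numerator is Q*f truncated at degree 1: P0 = a_0 = 4995/11264; P1 = a_1 + q1*a_0 = 1284534483/1401782272.

The Pade approximant has numerator coefficients [4995/11264, 1284534483/1401782272]; denominator coefficients [1, 9418621/6160176].


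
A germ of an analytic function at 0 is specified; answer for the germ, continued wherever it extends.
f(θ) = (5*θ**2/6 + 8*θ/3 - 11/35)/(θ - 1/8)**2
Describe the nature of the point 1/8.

The point is a pole of order 2.

The denominator factor θ - 1/8 vanishes at 1/8 and appears to the power 2; the numerator there equals 431/13440, nonzero, and no other factor vanishes.
Hence a pole whose order is the multiplicity, 2.


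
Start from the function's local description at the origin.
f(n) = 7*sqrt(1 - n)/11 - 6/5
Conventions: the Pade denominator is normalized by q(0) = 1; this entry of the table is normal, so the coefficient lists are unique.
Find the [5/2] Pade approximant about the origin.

Taylor coefficients needed (expand at 0): a_0 = -31/55, a_1 = -7/22, a_2 = -7/88, a_3 = -7/176, a_4 = -35/1408, a_5 = -49/2816, a_6 = -147/11264, a_7 = -21/2048.
Write the denominator as Q(n) = 1 + q1*n + q2*n^2. Requiring Q*f - P = O(n^8) with deg P <= 5 kills the coefficients of n^6..n^7 in Q*f:
  n^6: a_6 + q1*a_5 + q2*a_4 = 0, i.e. -147/11264 + (-49/2816)*q1 + (-35/1408)*q2 = 0.
  n^7: a_7 + q1*a_6 + q2*a_5 = 0, i.e. -21/2048 + (-147/11264)*q1 + (-49/2816)*q2 = 0.
Solving this linear system: q1 = -9/7, q2 = 3/8.
The numerator is Q*f truncated at degree 5: P0 = a_0 = -31/55; P1 = a_1 + q1*a_0 = 313/770; P2 = a_2 + q1*a_1 + q2*a_0 = 13/110; P3 = a_3 + q1*a_2 + q2*a_1 = -5/88; P4 = a_4 + q1*a_3 + q2*a_2 = -5/1408; P5 = a_5 + q1*a_4 + q2*a_3 = -1/2816.

The Pade approximant has numerator coefficients [-31/55, 313/770, 13/110, -5/88, -5/1408, -1/2816]; denominator coefficients [1, -9/7, 3/8].


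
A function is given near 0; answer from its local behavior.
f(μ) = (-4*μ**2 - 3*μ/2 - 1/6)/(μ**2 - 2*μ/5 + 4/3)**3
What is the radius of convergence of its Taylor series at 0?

The radius of convergence is (2/3)*sqrt(3).

Denominator factor (μ**2 - 2*μ/5 + 4/3)^3: discriminant -388/75, complex-conjugate roots (1/5) + ((1/15)*sqrt(291))*i and (1/5) - ((1/15)*sqrt(291))*i; poles of order 3, moduli (2/3)*sqrt(3) and (2/3)*sqrt(3).
The radius of convergence is the smallest modulus among the singular points: (2/3)*sqrt(3).


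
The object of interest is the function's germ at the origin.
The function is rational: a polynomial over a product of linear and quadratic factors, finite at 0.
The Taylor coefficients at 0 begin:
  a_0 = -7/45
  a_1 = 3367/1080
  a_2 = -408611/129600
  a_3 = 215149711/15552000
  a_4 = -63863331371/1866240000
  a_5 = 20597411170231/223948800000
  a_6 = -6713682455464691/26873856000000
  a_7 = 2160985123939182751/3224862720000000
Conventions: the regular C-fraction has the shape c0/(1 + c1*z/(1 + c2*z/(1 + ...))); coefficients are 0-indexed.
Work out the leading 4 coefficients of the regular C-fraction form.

Taylor coefficients (read off): a_0 = -7/45, a_1 = 3367/1080, a_2 = -408611/129600, a_3 = 215149711/15552000.
c0 = a_0 = -7/45. Peel one level at a time: if S = 1 + c*z/S' with S'(0) = 1, then c is the z-coefficient of S and S' = c*z/(S - 1).
S_1 = c0/f = 1 + (481/24)*z + (1907/5)*z^2 + ...; c1 = 481/24.
S_2 = c1*z/(S_1 - 1) = 1 + (-45768/2405)*z + (-19750784/5784025)*z^2 + ...; c2 = -45768/2405.
S_3 = c2*z/(S_2 - 1) = 1 + (-2468848/13759005)*z + ...; c3 = -2468848/13759005.

The regular C-fraction coefficients are [-7/45, 481/24, -45768/2405, -2468848/13759005].


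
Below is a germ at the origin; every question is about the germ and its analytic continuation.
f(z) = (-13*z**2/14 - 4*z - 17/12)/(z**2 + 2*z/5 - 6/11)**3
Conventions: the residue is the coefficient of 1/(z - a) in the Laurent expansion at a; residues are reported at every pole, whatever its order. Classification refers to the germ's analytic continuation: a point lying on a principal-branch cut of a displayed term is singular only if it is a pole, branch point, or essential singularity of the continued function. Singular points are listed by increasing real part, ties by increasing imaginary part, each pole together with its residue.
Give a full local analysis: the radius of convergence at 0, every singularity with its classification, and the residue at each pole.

Denominator factor (z**2 + 2*z/5 - 6/11)^3: discriminant 644/275, real irrational roots -1/5 + (1/55)*sqrt(1771) and -1/5 - (1/55)*sqrt(1771); poles of order 3, moduli -1/5 + (1/55)*sqrt(1771) and 1/5 + (1/55)*sqrt(1771).
The radius of convergence is the smallest modulus among the singular points: -1/5 + (1/55)*sqrt(1771).
The factor z**2 + 2*z/5 - 6/11 splits as (z - a)(z - a') with a = -1/5 - (1/55)*sqrt(1771), a' = -1/5 + (1/55)*sqrt(1771). At the order-3 pole a set g(z) = (z - a)^3*f(z) = [-13*z**2/14 - 4*z - 17/12] / (z - a')^3.
Order-3 pole: residue = g''(a)/2; g''(-1/5 - (1/55)*sqrt(1771)) = (15010875/934814944)*sqrt(1771), so the residue is (15010875/1869629888)*sqrt(1771).
The factor z**2 + 2*z/5 - 6/11 splits as (z - a)(z - a') with a = -1/5 + (1/55)*sqrt(1771), a' = -1/5 - (1/55)*sqrt(1771). At the order-3 pole a set g(z) = (z - a)^3*f(z) = [-13*z**2/14 - 4*z - 17/12] / (z - a')^3.
Order-3 pole: residue = g''(a)/2; g''(-1/5 + (1/55)*sqrt(1771)) = -(15010875/934814944)*sqrt(1771), so the residue is -(15010875/1869629888)*sqrt(1771).
List the singular points by increasing real part (a conjugate pair: the negative imaginary part first).

Radius of convergence at 0: -1/5 + (1/55)*sqrt(1771).
At -1/5 - (1/55)*sqrt(1771): a pole of order 3; residue (15010875/1869629888)*sqrt(1771).
At -1/5 + (1/55)*sqrt(1771): a pole of order 3; residue -(15010875/1869629888)*sqrt(1771).


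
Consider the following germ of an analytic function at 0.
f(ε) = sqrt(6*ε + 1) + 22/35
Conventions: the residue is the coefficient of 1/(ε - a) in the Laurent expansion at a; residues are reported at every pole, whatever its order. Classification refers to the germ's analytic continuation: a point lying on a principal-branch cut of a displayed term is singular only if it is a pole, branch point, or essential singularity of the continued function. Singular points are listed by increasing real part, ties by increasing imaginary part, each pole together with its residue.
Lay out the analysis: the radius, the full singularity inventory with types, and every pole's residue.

Branch term (1)*sqrt(1 - ε/(-1/6)): its argument vanishes at ε = -1/6, a square-root branch point, modulus 1/6.
The radius of convergence is the smallest modulus among the singular points: 1/6.

Radius of convergence at 0: 1/6.
At -1/6: an algebraic (square-root) branch point.


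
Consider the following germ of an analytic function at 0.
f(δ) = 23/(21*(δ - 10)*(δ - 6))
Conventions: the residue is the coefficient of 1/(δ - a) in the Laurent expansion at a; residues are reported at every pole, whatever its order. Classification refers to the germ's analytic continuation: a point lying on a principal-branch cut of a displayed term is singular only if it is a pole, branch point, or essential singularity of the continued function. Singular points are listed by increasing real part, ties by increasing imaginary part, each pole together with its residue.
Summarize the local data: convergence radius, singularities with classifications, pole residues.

Denominator factor (δ - 6): pole of order 1 at 6, modulus 6.
Denominator factor (δ - 10): pole of order 1 at 10, modulus 10.
The radius of convergence is the smallest modulus among the singular points: 6.
At the order-1 pole 6 set g(δ) = (δ - (6))*f(δ) = 23/(21*(δ - 10)).
Simple pole: residue = g(a) at a = 6, which is -23/84.
At the order-1 pole 10 set g(δ) = (δ - (10))*f(δ) = 23/(21*(δ - 6)).
Simple pole: residue = g(a) at a = 10, which is 23/84.
List the singular points by increasing real part (a conjugate pair: the negative imaginary part first).

Radius of convergence at 0: 6.
At 6: a pole of order 1; residue -23/84.
At 10: a pole of order 1; residue 23/84.


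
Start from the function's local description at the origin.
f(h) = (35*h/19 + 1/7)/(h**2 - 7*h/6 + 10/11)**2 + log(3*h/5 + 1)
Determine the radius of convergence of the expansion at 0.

The radius of convergence is (1/11)*sqrt(110).

Denominator factor (h**2 - 7*h/6 + 10/11)^2: discriminant -901/396, complex-conjugate roots (7/12) + ((1/132)*sqrt(9911))*i and (7/12) - ((1/132)*sqrt(9911))*i; poles of order 2, moduli (1/11)*sqrt(110) and (1/11)*sqrt(110).
Branch term (1)*log(1 - h/(-5/3)): its argument vanishes at h = -5/3, a logarithmic branch point, modulus 5/3.
The radius of convergence is the smallest modulus among the singular points: (1/11)*sqrt(110).


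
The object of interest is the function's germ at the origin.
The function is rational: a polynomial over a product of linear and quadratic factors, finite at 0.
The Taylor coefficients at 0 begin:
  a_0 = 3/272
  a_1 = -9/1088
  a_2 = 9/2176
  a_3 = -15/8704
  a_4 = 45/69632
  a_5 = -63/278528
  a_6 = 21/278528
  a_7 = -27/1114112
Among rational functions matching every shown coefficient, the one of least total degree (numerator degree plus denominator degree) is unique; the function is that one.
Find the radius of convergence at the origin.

The radius of convergence is 4.

No rational of total degree below 3 reproduces all 8 coefficients; solving the [0/3] Pade equations on them gives f(r) = 12/(17*(r + 4)**3), whose expansion matches every shown term.
Denominator factor (r + 4)^3: pole of order 3 at -4, modulus 4.
The radius of convergence is the smallest modulus among the singular points: 4.


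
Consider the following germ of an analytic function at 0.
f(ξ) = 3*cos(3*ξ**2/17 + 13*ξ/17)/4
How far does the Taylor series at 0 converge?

The factor cos(3*ξ**2/17 + 13*ξ/17) is entire and contributes no finite singular point.
The polynomial part has no poles.
No finite singular points: the Taylor series at 0 converges everywhere.

The radius of convergence is infinite.


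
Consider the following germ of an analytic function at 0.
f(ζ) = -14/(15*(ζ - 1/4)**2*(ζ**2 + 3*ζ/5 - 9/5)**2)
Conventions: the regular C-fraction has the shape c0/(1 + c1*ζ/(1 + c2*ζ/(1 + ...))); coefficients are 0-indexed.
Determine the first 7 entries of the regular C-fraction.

The regular C-fraction coefficients are [-1120/243, -26/3, 61/26, -31877/14274, 7289282/17500473, -372157706/812449099, -650388694267/466484432106].

Taylor coefficients (expand at 0): a_0 = -1120/243, a_1 = -29120/729, a_2 = -552160/2187, a_3 = -9096640/6561, a_4 = -138965120/19683, a_5 = -2025701440/59049, a_6 = -1059534560/6561.
c0 = a_0 = -1120/243. Peel one level at a time: if S = 1 + c*ζ/S' with S'(0) = 1, then c is the ζ-coefficient of S and S' = c*ζ/(S - 1).
S_1 = c0/f = 1 + (-26/3)*ζ + (61/3)*ζ^2 + ...; c1 = -26/3.
S_2 = c1*ζ/(S_1 - 1) = 1 + (61/26)*ζ + (31877/6084)*ζ^2 + ...; c2 = 61/26.
S_3 = c2*ζ/(S_2 - 1) = 1 + (-31877/14274)*ζ + (280357/301401)*ζ^2 + ...; c3 = -31877/14274.
S_4 = c3*ζ/(S_3 - 1) = 1 + (7289282/17500473)*ζ + (1744870556/9145288161)*ζ^2 + ...; c4 = 7289282/17500473.
S_5 = c4*ζ/(S_4 - 1) = 1 + (-372157706/812449099)*ζ + (-1244587331/1948761507)*ζ^2 + ...; c5 = -372157706/812449099.
S_6 = c5*ζ/(S_5 - 1) = 1 + (-650388694267/466484432106)*ζ + ...; c6 = -650388694267/466484432106.


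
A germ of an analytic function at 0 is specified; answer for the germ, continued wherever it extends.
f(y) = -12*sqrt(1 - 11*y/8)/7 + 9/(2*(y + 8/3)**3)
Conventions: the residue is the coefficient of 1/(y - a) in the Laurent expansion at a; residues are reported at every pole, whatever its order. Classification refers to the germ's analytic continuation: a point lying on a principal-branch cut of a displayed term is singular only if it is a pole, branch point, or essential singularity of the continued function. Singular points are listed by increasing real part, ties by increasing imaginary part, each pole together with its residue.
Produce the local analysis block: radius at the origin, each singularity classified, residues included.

Denominator factor (y + 8/3)^3: pole of order 3 at -8/3, modulus 8/3.
Branch term (-12/7)*sqrt(1 - y/(8/11)): its argument vanishes at y = 8/11, a square-root branch point, modulus 8/11.
The radius of convergence is the smallest modulus among the singular points: 8/11.
The branch term is analytic at -8/3 and contributes nothing to the residue; only the rational part matters.
At the order-3 pole -8/3 set g(y) = (y - (-8/3))^3*(rational part) = 9/2.
Order-3 pole: residue = g''(a)/2; g''(-8/3) = 0, so the residue is 0.
List the singular points by increasing real part (a conjugate pair: the negative imaginary part first).

Radius of convergence at 0: 8/11.
At -8/3: a pole of order 3; residue 0.
At 8/11: an algebraic (square-root) branch point.


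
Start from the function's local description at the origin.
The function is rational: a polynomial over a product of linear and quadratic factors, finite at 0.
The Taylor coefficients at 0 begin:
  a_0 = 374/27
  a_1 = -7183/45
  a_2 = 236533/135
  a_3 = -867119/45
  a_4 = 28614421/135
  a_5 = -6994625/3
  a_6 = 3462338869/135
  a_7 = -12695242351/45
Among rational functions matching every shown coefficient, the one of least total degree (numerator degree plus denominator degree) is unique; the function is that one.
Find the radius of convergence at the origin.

No rational of total degree below 4 reproduces all 8 coefficients; solving the [2/2] Pade equations on them gives f(ε) = (-ε**2 + 3*ε/5 + 34/27)/((ε + 1/11)*(ε + 1)), whose expansion matches every shown term.
Denominator factor (ε + 1/11): pole of order 1 at -1/11, modulus 1/11.
Denominator factor (ε + 1): pole of order 1 at -1, modulus 1.
The radius of convergence is the smallest modulus among the singular points: 1/11.

The radius of convergence is 1/11.


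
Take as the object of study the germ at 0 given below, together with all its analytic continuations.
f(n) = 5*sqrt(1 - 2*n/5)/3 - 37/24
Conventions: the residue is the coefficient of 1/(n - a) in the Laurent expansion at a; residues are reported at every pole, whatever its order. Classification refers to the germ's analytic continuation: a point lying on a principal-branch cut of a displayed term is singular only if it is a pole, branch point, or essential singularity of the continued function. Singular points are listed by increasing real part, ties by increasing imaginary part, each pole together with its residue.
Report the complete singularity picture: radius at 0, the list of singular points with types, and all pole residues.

Radius of convergence at 0: 5/2.
At 5/2: an algebraic (square-root) branch point.

Branch term (5/3)*sqrt(1 - n/(5/2)): its argument vanishes at n = 5/2, a square-root branch point, modulus 5/2.
The radius of convergence is the smallest modulus among the singular points: 5/2.


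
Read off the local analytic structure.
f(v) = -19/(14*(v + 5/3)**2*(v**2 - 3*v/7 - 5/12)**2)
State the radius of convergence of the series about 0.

The radius of convergence is -3/14 + (2/21)*sqrt(51).

Denominator factor (v**2 - 3*v/7 - 5/12)^2: discriminant 272/147, real irrational roots 3/14 + (2/21)*sqrt(51) and 3/14 - (2/21)*sqrt(51); poles of order 2, moduli 3/14 + (2/21)*sqrt(51) and -3/14 + (2/21)*sqrt(51).
Denominator factor (v + 5/3)^2: pole of order 2 at -5/3, modulus 5/3.
The radius of convergence is the smallest modulus among the singular points: -3/14 + (2/21)*sqrt(51).


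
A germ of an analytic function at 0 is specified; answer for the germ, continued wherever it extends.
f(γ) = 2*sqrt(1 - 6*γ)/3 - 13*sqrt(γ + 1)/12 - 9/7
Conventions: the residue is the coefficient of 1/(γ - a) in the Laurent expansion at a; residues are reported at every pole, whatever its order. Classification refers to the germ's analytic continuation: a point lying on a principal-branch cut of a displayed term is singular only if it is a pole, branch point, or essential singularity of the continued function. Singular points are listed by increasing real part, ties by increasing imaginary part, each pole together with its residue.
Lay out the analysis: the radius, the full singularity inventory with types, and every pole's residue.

Radius of convergence at 0: 1/6.
At -1: an algebraic (square-root) branch point.
At 1/6: an algebraic (square-root) branch point.

Branch term (2/3)*sqrt(1 - γ/(1/6)): its argument vanishes at γ = 1/6, a square-root branch point, modulus 1/6.
Branch term (-13/12)*sqrt(1 - γ/(-1)): its argument vanishes at γ = -1, a square-root branch point, modulus 1.
The radius of convergence is the smallest modulus among the singular points: 1/6.
List the singular points by increasing real part (a conjugate pair: the negative imaginary part first).


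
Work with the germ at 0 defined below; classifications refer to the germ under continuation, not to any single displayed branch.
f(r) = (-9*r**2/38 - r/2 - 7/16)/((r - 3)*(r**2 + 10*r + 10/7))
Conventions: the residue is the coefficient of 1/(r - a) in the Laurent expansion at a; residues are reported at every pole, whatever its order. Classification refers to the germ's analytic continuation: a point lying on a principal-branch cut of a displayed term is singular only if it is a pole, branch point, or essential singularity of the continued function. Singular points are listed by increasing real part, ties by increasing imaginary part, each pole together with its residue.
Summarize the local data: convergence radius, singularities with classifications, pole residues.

Denominator factor (r - 3): pole of order 1 at 3, modulus 3.
Denominator factor (r**2 + 10*r + 10/7): discriminant 660/7, real irrational roots -5 + (1/7)*sqrt(1155) and -5 - (1/7)*sqrt(1155); poles of order 1, moduli 5 - (1/7)*sqrt(1155) and 5 + (1/7)*sqrt(1155).
The radius of convergence is the smallest modulus among the singular points: 5 - (1/7)*sqrt(1155).
The factor r**2 + 10*r + 10/7 splits as (r - a)(r - a') with a = -5 - (1/7)*sqrt(1155), a' = -5 + (1/7)*sqrt(1155). At the order-1 pole a set g(r) = (r - a)*f(r) = [(-9*r**2/38 - r/2 - 7/16)/(r - 3)] / (r - a').
Simple pole: residue = g(a) at a = -5 - (1/7)*sqrt(1155), which is -11717/172064 - (698/295735)*sqrt(1155).
The factor r**2 + 10*r + 10/7 splits as (r - a)(r - a') with a = -5 + (1/7)*sqrt(1155), a' = -5 - (1/7)*sqrt(1155). At the order-1 pole a set g(r) = (r - a)*f(r) = [(-9*r**2/38 - r/2 - 7/16)/(r - 3)] / (r - a').
Simple pole: residue = g(a) at a = -5 + (1/7)*sqrt(1155), which is -11717/172064 + (698/295735)*sqrt(1155).
At the order-1 pole 3 set g(r) = (r - (3))*f(r) = (-9*r**2/38 - r/2 - 7/16)/(r**2 + 10*r + 10/7).
Simple pole: residue = g(a) at a = 3, which is -8659/86032.
List the singular points by increasing real part (a conjugate pair: the negative imaginary part first).

Radius of convergence at 0: 5 - (1/7)*sqrt(1155).
At -5 - (1/7)*sqrt(1155): a pole of order 1; residue -11717/172064 - (698/295735)*sqrt(1155).
At -5 + (1/7)*sqrt(1155): a pole of order 1; residue -11717/172064 + (698/295735)*sqrt(1155).
At 3: a pole of order 1; residue -8659/86032.


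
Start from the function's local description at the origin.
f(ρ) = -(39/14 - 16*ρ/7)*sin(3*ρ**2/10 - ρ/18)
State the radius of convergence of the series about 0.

The radius of convergence is infinite.

The factor -sin(3*ρ**2/10 - ρ/18) is entire and contributes no finite singular point.
The polynomial part has no poles.
No finite singular points: the Taylor series at 0 converges everywhere.


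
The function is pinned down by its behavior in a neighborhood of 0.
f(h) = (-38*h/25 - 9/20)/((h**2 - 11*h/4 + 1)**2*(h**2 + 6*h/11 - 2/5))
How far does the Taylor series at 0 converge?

The radius of convergence is -3/11 + (1/55)*sqrt(1435).

Denominator factor (h**2 - 11*h/4 + 1)^2: discriminant 57/16, real irrational roots 11/8 + (1/8)*sqrt(57) and 11/8 - (1/8)*sqrt(57); poles of order 2, moduli 11/8 + (1/8)*sqrt(57) and 11/8 - (1/8)*sqrt(57).
Denominator factor (h**2 + 6*h/11 - 2/5): discriminant 1148/605, real irrational roots -3/11 + (1/55)*sqrt(1435) and -3/11 - (1/55)*sqrt(1435); poles of order 1, moduli -3/11 + (1/55)*sqrt(1435) and 3/11 + (1/55)*sqrt(1435).
The radius of convergence is the smallest modulus among the singular points: -3/11 + (1/55)*sqrt(1435).


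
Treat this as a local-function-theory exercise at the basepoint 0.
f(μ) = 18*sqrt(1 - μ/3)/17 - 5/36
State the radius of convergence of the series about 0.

The radius of convergence is 3.

Branch term (18/17)*sqrt(1 - μ/(3)): its argument vanishes at μ = 3, a square-root branch point, modulus 3.
The radius of convergence is the smallest modulus among the singular points: 3.


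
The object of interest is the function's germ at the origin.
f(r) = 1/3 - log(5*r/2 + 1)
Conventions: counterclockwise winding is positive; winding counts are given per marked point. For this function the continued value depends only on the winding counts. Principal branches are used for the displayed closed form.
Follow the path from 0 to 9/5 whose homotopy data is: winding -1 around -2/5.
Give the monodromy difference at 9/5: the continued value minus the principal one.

Continued minus principal equals (2)*pi*i.

The rational part is single-valued and drops out of the difference; each branch term changes only by its own monodromy.
(-1)*log(1 - r/(-2/5)): each positive loop around -2/5 adds 2*pi*i to the log, so winding -1 contributes (-1)*(-1)*2*pi*i = (2)*pi*i.
Summing the contributions at r = 9/5 gives (2)*pi*i.


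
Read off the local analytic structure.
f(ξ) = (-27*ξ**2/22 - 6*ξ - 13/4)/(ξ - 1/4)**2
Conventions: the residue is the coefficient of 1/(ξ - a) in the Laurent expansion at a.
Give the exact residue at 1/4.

The residue is -291/44.

At the order-2 pole 1/4 set g(ξ) = (ξ - (1/4))^2*f(ξ) = -27*ξ**2/22 - 6*ξ - 13/4.
Order-2 pole: residue = g'(a); g'(1/4) = -291/44, so the residue is -291/44.


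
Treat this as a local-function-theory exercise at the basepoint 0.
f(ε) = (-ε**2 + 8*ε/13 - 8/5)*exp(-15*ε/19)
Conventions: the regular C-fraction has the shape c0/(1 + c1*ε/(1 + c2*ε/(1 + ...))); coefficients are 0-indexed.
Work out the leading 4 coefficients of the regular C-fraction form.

The regular C-fraction coefficients are [-8/5, 290/247, -13491/114608, 529171357/118936656].

Taylor coefficients (expand at 0): a_0 = -8/5, a_1 = 464/247, a_2 = -9313/4693, a_3 = 99195/89167.
c0 = a_0 = -8/5. Peel one level at a time: if S = 1 + c*ε/S' with S'(0) = 1, then c is the ε-coefficient of S and S' = c*ε/(S - 1).
S_1 = c0/f = 1 + (290/247)*ε + (67455/488072)*ε^2 + ...; c1 = 290/247.
S_2 = c1*ε/(S_1 - 1) = 1 + (-13491/114608)*ε + (40705489/77721856)*ε^2 + ...; c2 = -13491/114608.
S_3 = c2*ε/(S_2 - 1) = 1 + (529171357/118936656)*ε + ...; c3 = 529171357/118936656.


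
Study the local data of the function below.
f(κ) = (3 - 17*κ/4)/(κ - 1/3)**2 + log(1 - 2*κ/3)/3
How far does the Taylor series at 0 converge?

The radius of convergence is 1/3.

Denominator factor (κ - 1/3)^2: pole of order 2 at 1/3, modulus 1/3.
Branch term (1/3)*log(1 - κ/(3/2)): its argument vanishes at κ = 3/2, a logarithmic branch point, modulus 3/2.
The radius of convergence is the smallest modulus among the singular points: 1/3.


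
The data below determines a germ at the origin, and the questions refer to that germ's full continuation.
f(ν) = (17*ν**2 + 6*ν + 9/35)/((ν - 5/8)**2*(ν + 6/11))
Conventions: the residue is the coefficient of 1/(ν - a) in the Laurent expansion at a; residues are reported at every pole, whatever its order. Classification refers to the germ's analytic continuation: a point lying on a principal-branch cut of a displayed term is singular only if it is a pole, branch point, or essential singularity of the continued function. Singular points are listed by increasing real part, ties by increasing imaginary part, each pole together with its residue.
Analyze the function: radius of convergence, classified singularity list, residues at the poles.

Denominator factor (ν + 6/11): pole of order 1 at -6/11, modulus 6/11.
Denominator factor (ν - 5/8)^2: pole of order 2 at 5/8, modulus 5/8.
The radius of convergence is the smallest modulus among the singular points: 6/11.
At the order-1 pole -6/11 set g(ν) = (ν - (-6/11))*f(ν) = (17*ν**2 + 6*ν + 9/35)/(ν - 5/8)**2.
Simple pole: residue = g(a) at a = -6/11, which is 553536/371315.
At the order-2 pole 5/8 set g(ν) = (ν - (5/8))^2*f(ν) = (17*ν**2 + 6*ν + 9/35)/(ν + 6/11).
Order-2 pole: residue = g'(a); g'(5/8) = 5758819/371315, so the residue is 5758819/371315.
List the singular points by increasing real part (a conjugate pair: the negative imaginary part first).

Radius of convergence at 0: 6/11.
At -6/11: a pole of order 1; residue 553536/371315.
At 5/8: a pole of order 2; residue 5758819/371315.


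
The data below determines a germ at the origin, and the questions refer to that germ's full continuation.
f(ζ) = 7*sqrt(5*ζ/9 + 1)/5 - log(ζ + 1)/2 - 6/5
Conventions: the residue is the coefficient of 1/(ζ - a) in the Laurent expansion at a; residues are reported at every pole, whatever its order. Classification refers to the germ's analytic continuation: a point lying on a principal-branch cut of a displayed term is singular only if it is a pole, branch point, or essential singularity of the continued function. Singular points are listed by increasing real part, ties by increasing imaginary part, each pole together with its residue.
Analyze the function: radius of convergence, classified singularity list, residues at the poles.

Radius of convergence at 0: 1.
At -9/5: an algebraic (square-root) branch point.
At -1: a logarithmic branch point.

Branch term (-1/2)*log(1 - ζ/(-1)): its argument vanishes at ζ = -1, a logarithmic branch point, modulus 1.
Branch term (7/5)*sqrt(1 - ζ/(-9/5)): its argument vanishes at ζ = -9/5, a square-root branch point, modulus 9/5.
The radius of convergence is the smallest modulus among the singular points: 1.
List the singular points by increasing real part (a conjugate pair: the negative imaginary part first).


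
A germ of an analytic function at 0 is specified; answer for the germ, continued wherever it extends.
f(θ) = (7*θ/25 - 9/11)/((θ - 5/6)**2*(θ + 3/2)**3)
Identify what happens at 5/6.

The point is a pole of order 2.

The denominator factor θ - 5/6 vanishes at 5/6 and appears to the power 2; the numerator there equals -193/330, nonzero, and no other factor vanishes.
Hence a pole whose order is the multiplicity, 2.


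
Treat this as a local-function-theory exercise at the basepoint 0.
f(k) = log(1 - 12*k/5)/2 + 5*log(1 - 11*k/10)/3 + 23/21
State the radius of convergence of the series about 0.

Branch term (1/2)*log(1 - k/(5/12)): its argument vanishes at k = 5/12, a logarithmic branch point, modulus 5/12.
Branch term (5/3)*log(1 - k/(10/11)): its argument vanishes at k = 10/11, a logarithmic branch point, modulus 10/11.
The radius of convergence is the smallest modulus among the singular points: 5/12.

The radius of convergence is 5/12.


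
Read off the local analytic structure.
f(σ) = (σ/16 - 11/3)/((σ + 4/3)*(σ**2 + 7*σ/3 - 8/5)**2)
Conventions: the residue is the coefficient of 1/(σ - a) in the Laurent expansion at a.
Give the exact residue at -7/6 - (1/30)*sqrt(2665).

The residue is 3375/15488 + (2951235/4399970432)*sqrt(2665).

The factor σ**2 + 7*σ/3 - 8/5 splits as (σ - a)(σ - a') with a = -7/6 - (1/30)*sqrt(2665), a' = -7/6 + (1/30)*sqrt(2665). At the order-2 pole a set g(σ) = (σ - a)^2*f(σ) = [(σ/16 - 11/3)/(σ + 4/3)] / (σ - a')^2.
Order-2 pole: residue = g'(a); g'(-7/6 - (1/30)*sqrt(2665)) = 3375/15488 + (2951235/4399970432)*sqrt(2665), so the residue is 3375/15488 + (2951235/4399970432)*sqrt(2665).


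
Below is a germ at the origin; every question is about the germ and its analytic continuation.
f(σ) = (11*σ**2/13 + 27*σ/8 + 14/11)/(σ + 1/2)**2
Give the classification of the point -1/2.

The denominator factor σ + 1/2 vanishes at -1/2 and appears to the power 2; the numerator there equals -465/2288, nonzero, and no other factor vanishes.
Hence a pole whose order is the multiplicity, 2.

The point is a pole of order 2.


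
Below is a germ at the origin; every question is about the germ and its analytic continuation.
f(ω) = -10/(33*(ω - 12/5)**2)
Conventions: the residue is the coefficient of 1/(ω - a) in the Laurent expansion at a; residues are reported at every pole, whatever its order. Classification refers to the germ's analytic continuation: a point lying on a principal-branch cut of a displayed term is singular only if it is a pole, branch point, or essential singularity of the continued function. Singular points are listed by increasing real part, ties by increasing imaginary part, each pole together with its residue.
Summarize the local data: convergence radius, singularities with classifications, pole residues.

Denominator factor (ω - 12/5)^2: pole of order 2 at 12/5, modulus 12/5.
The radius of convergence is the smallest modulus among the singular points: 12/5.
At the order-2 pole 12/5 set g(ω) = (ω - (12/5))^2*f(ω) = -10/33.
Order-2 pole: residue = g'(a); g'(12/5) = 0, so the residue is 0.

Radius of convergence at 0: 12/5.
At 12/5: a pole of order 2; residue 0.


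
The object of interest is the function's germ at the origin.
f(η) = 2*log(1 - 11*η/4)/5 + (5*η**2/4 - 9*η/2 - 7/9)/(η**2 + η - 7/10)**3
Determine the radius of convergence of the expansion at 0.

The radius of convergence is 4/11.

Denominator factor (η**2 + η - 7/10)^3: discriminant 19/5, real irrational roots -1/2 + (1/10)*sqrt(95) and -1/2 - (1/10)*sqrt(95); poles of order 3, moduli -1/2 + (1/10)*sqrt(95) and 1/2 + (1/10)*sqrt(95).
Branch term (2/5)*log(1 - η/(4/11)): its argument vanishes at η = 4/11, a logarithmic branch point, modulus 4/11.
The radius of convergence is the smallest modulus among the singular points: 4/11.


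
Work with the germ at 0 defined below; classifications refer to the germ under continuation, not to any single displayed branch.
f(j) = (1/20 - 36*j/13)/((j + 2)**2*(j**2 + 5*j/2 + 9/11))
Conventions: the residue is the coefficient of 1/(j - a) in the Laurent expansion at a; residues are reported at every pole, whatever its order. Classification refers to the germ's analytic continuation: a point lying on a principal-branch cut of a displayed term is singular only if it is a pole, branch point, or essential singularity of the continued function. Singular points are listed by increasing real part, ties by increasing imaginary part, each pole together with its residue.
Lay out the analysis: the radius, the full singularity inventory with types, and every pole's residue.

Denominator factor (j**2 + 5*j/2 + 9/11): discriminant 131/44, real irrational roots -5/4 + (1/44)*sqrt(1441) and -5/4 - (1/44)*sqrt(1441); poles of order 1, moduli 5/4 - (1/44)*sqrt(1441) and 5/4 + (1/44)*sqrt(1441).
Denominator factor (j + 2)^2: pole of order 2 at -2, modulus 2.
The radius of convergence is the smallest modulus among the singular points: 5/4 - (1/44)*sqrt(1441).
The factor j**2 + 5*j/2 + 9/11 splits as (j - a)(j - a') with a = -5/4 - (1/44)*sqrt(1441), a' = -5/4 + (1/44)*sqrt(1441). At the order-1 pole a set g(j) = (j - a)*f(j) = [(1/20 - 36*j/13)/(j + 2)**2] / (j - a').
Simple pole: residue = g(a) at a = -5/4 - (1/44)*sqrt(1441), which is -559119/4160 - (386617/108992)*sqrt(1441).
At the order-2 pole -2 set g(j) = (j - (-2))^2*f(j) = (1/20 - 36*j/13)/(j**2 + 5*j/2 + 9/11).
Order-2 pole: residue = g'(a); g'(-2) = 559119/2080, so the residue is 559119/2080.
The factor j**2 + 5*j/2 + 9/11 splits as (j - a)(j - a') with a = -5/4 + (1/44)*sqrt(1441), a' = -5/4 - (1/44)*sqrt(1441). At the order-1 pole a set g(j) = (j - a)*f(j) = [(1/20 - 36*j/13)/(j + 2)**2] / (j - a').
Simple pole: residue = g(a) at a = -5/4 + (1/44)*sqrt(1441), which is -559119/4160 + (386617/108992)*sqrt(1441).
List the singular points by increasing real part (a conjugate pair: the negative imaginary part first).

Radius of convergence at 0: 5/4 - (1/44)*sqrt(1441).
At -5/4 - (1/44)*sqrt(1441): a pole of order 1; residue -559119/4160 - (386617/108992)*sqrt(1441).
At -2: a pole of order 2; residue 559119/2080.
At -5/4 + (1/44)*sqrt(1441): a pole of order 1; residue -559119/4160 + (386617/108992)*sqrt(1441).


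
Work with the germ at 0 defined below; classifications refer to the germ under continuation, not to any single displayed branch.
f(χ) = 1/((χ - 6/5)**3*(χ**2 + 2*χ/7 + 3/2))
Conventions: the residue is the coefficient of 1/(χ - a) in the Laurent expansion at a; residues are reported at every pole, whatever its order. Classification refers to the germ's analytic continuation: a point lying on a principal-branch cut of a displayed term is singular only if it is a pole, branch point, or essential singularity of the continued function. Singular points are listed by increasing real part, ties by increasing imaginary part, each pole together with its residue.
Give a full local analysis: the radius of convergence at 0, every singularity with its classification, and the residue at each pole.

Radius of convergence at 0: 6/5.
At (-1/7) - ((1/14)*sqrt(290))*i: a pole of order 1; residue (-84253750/1516910949) + ((106217650/43990417521)*sqrt(290))*i.
At (-1/7) + ((1/14)*sqrt(290))*i: a pole of order 1; residue (-84253750/1516910949) - ((106217650/43990417521)*sqrt(290))*i.
At 6/5: a pole of order 3; residue 168507500/1516910949.

Denominator factor (χ**2 + 2*χ/7 + 3/2): discriminant -290/49, complex-conjugate roots (-1/7) + ((1/14)*sqrt(290))*i and (-1/7) - ((1/14)*sqrt(290))*i; poles of order 1, moduli (1/2)*sqrt(6) and (1/2)*sqrt(6).
Denominator factor (χ - 6/5)^3: pole of order 3 at 6/5, modulus 6/5.
The radius of convergence is the smallest modulus among the singular points: 6/5.
The factor χ**2 + 2*χ/7 + 3/2 splits as (χ - a)(χ - a') with a = (-1/7) - ((1/14)*sqrt(290))*i, a' = (-1/7) + ((1/14)*sqrt(290))*i. At the order-1 pole a set g(χ) = (χ - a)*f(χ) = [(χ - 6/5)**(-3)] / (χ - a').
Simple pole: residue = g(a) at a = (-1/7) - ((1/14)*sqrt(290))*i, which is (-84253750/1516910949) + ((106217650/43990417521)*sqrt(290))*i.
The factor χ**2 + 2*χ/7 + 3/2 splits as (χ - a)(χ - a') with a = (-1/7) + ((1/14)*sqrt(290))*i, a' = (-1/7) - ((1/14)*sqrt(290))*i. At the order-1 pole a set g(χ) = (χ - a)*f(χ) = [(χ - 6/5)**(-3)] / (χ - a').
Simple pole: residue = g(a) at a = (-1/7) + ((1/14)*sqrt(290))*i, which is (-84253750/1516910949) - ((106217650/43990417521)*sqrt(290))*i.
At the order-3 pole 6/5 set g(χ) = (χ - (6/5))^3*f(χ) = 1/(χ**2 + 2*χ/7 + 3/2).
Order-3 pole: residue = g''(a)/2; g''(6/5) = 337015000/1516910949, so the residue is 168507500/1516910949.
List the singular points by increasing real part (a conjugate pair: the negative imaginary part first).


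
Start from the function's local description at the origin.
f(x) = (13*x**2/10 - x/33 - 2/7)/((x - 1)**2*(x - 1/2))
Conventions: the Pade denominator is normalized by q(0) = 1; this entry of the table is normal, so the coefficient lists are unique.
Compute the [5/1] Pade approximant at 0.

The Pade approximant has numerator coefficients [4/7, 76051/32802, 3753059/984060, 9707701/1968120, 5213167/984060, 8179067/1968120]; denominator coefficients [1, -83/1704].

Taylor coefficients needed (expand at 0): a_0 = 4/7, a_1 = 542/231, a_2 = 4537/1155, a_3 = 538/105, a_4 = 6407/1155, a_5 = 1704/385, a_6 = 83/385.
Write the denominator as Q(x) = 1 + q1*x. Requiring Q*f - P = O(x^7) with deg P <= 5 kills the coefficients of x^6..x^6 in Q*f:
  x^6: a_6 + q1*a_5 = 0, i.e. 83/385 + (1704/385)*q1 = 0.
Solving this linear system: q1 = -83/1704.
The numerator is Q*f truncated at degree 5: P0 = a_0 = 4/7; P1 = a_1 + q1*a_0 = 76051/32802; P2 = a_2 + q1*a_1 = 3753059/984060; P3 = a_3 + q1*a_2 = 9707701/1968120; P4 = a_4 + q1*a_3 = 5213167/984060; P5 = a_5 + q1*a_4 = 8179067/1968120.


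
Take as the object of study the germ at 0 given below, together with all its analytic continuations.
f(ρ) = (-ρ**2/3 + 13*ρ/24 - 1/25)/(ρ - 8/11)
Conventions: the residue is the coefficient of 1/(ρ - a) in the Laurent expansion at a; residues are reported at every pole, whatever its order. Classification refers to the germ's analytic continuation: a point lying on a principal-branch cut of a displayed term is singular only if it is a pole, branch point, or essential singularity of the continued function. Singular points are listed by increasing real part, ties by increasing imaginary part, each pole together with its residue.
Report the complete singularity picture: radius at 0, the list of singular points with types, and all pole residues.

Radius of convergence at 0: 8/11.
At 8/11: a pole of order 1; residue 1612/9075.

Denominator factor (ρ - 8/11): pole of order 1 at 8/11, modulus 8/11.
The radius of convergence is the smallest modulus among the singular points: 8/11.
At the order-1 pole 8/11 set g(ρ) = (ρ - (8/11))*f(ρ) = -ρ**2/3 + 13*ρ/24 - 1/25.
Simple pole: residue = g(a) at a = 8/11, which is 1612/9075.
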